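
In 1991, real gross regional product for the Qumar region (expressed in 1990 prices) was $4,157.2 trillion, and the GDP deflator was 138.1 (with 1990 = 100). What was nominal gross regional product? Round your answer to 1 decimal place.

Nominal gross regional product = Real × (GDP deflator/100) = 4157.2 × 1.381 = 5741.09.

$5,741.1 trillion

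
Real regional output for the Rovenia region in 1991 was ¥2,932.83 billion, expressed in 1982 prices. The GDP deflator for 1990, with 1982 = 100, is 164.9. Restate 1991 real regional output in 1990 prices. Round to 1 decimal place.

Real regional output in 1990 prices = Real regional output in 1982 prices × (P_1990/P_1982) = 2932.83 × 1.649 = 4836.24.

¥4,836.2 billion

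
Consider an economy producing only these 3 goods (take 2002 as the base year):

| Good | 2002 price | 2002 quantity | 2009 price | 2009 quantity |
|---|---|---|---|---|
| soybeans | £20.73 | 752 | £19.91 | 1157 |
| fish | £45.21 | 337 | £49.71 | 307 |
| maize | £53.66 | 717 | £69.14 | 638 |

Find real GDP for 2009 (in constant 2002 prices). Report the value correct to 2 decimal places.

Real GDP 2009 = Σ (p_2002 × q_2009) = 20.73·1157 + 45.21·307 + 53.66·638 = 72099.16.

£72099.16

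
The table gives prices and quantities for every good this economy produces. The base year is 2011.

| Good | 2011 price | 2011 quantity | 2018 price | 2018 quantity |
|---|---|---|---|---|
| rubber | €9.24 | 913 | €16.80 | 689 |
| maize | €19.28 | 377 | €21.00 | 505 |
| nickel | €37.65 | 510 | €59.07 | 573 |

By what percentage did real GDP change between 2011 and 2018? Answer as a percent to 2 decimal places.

7.94%

Real GDP 2011 = Nominal GDP 2011 = 9.24·913 + 19.28·377 + 37.65·510 = 34906.18.
Real GDP 2018 (at 2011 prices) = 9.24·689 + 19.28·505 + 37.65·573 = 37676.21.
Real growth = 37676.21/34906.18 − 1 = 0.0794.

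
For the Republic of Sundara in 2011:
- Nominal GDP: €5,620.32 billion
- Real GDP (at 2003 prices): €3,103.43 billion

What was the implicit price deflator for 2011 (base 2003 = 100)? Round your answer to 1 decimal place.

implicit price deflator = (Nominal / Real) × 100 = 5620.32 / 3103.43 × 100 = 181.10.

181.1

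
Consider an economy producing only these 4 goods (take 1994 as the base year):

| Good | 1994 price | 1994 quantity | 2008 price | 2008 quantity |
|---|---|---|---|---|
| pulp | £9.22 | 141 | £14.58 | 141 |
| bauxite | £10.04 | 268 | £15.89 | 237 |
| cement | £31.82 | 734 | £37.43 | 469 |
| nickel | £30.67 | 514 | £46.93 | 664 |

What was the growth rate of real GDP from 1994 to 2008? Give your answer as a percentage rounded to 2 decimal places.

Real GDP 1994 = Nominal GDP 1994 = 9.22·141 + 10.04·268 + 31.82·734 + 30.67·514 = 43111.00.
Real GDP 2008 (at 1994 prices) = 9.22·141 + 10.04·237 + 31.82·469 + 30.67·664 = 38967.96.
Real growth = 38967.96/43111.00 − 1 = -0.0961.

-9.61%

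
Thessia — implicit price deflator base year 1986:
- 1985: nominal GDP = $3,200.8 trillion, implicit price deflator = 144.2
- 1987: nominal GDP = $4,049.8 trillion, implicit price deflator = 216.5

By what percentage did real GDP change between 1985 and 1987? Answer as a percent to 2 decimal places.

-15.73%

Deflate each year: 1985 → 3200.8/1.442 = 2219.69; 1987 → 4049.8/2.165 = 1870.58.
So real GDP changed by 1870.58/2219.69 − 1 = -0.1573, i.e. -15.73%.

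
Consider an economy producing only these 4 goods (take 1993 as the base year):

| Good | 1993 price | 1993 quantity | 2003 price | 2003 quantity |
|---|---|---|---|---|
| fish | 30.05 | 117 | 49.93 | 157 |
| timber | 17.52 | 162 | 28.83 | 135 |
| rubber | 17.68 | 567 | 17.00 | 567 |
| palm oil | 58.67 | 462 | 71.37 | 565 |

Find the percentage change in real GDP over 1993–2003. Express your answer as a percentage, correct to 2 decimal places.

15.57%

Real GDP 1993 = Nominal GDP 1993 = 30.05·117 + 17.52·162 + 17.68·567 + 58.67·462 = 43484.19.
Real GDP 2003 (at 1993 prices) = 30.05·157 + 17.52·135 + 17.68·567 + 58.67·565 = 50256.16.
Real growth = 50256.16/43484.19 − 1 = 0.1557.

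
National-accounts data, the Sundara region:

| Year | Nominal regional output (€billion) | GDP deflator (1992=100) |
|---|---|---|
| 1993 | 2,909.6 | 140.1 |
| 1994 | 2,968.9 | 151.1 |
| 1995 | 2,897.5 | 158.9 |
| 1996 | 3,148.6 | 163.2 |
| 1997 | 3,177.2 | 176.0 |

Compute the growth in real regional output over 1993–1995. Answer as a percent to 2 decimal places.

Real regional output 1993 = 2909.6/1.401 = 2076.80.
Real regional output 1995 = 2897.5/1.589 = 1823.47.
Change = 1823.47/2076.80 − 1 = -0.1220.

-12.20%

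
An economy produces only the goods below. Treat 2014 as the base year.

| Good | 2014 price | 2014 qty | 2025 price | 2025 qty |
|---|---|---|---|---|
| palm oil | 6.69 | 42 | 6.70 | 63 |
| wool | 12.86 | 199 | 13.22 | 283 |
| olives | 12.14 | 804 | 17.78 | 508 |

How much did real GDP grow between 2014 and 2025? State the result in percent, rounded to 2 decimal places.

Real GDP 2014 = Nominal GDP 2014 = 6.69·42 + 12.86·199 + 12.14·804 = 12600.68.
Real GDP 2025 (at 2014 prices) = 6.69·63 + 12.86·283 + 12.14·508 = 10227.97.
Real growth = 10227.97/12600.68 − 1 = -0.1883.

-18.83%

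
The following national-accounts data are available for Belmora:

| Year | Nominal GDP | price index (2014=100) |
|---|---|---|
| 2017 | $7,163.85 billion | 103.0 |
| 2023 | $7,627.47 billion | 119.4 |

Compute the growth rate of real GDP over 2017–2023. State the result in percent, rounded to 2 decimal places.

Deflate each year: 2017 → 7163.85/1.030 = 6955.19; 2023 → 7627.47/1.194 = 6388.17.
So real GDP changed by 6388.17/6955.19 − 1 = -0.0815, i.e. -8.15%.

-8.15%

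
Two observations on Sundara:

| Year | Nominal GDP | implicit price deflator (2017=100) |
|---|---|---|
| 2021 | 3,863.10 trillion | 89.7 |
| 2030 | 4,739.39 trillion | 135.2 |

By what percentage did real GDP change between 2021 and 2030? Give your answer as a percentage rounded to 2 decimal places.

Real GDP 2021 = 3863.10 / 0.897 = 4306.69.
Real GDP 2030 = 4739.39 / 1.352 = 3505.47.
Real growth = 3505.47 / 4306.69 − 1 = -0.1860.

-18.60%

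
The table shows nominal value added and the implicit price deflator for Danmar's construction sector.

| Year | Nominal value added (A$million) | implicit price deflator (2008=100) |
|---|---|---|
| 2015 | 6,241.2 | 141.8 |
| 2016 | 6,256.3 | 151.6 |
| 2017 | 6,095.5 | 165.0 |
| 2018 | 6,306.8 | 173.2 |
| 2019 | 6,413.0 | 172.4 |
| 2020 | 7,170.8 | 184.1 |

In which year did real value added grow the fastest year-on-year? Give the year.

2016: real = 6256.3/1.516 = 4126.85; growth vs 2015 (4401.41) = -6.24%.
2017: real = 6095.5/1.650 = 3694.24; growth vs 2016 (4126.85) = -10.48%.
2018: real = 6306.8/1.732 = 3641.34; growth vs 2017 (3694.24) = -1.43%.
2019: real = 6413.0/1.724 = 3719.84; growth vs 2018 (3641.34) = 2.16%.
2020: real = 7170.8/1.841 = 3895.06; growth vs 2019 (3719.84) = 4.71%.

2020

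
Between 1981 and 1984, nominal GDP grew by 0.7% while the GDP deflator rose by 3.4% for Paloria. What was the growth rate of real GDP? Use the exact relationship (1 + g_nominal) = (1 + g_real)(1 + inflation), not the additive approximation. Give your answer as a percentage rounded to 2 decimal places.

-2.61%

(1 + g_nom) = (1 + g_real)(1 + π), so g_real = 1.0070 / 1.0340 − 1 = -0.02611.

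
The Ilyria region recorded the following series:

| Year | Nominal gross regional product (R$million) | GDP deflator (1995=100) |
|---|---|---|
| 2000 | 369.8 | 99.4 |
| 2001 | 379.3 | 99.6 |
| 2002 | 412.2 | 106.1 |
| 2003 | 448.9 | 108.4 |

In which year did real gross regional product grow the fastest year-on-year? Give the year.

2003

2001: real = 379.3/0.996 = 380.82; growth vs 2000 (372.03) = 2.36%.
2002: real = 412.2/1.061 = 388.50; growth vs 2001 (380.82) = 2.02%.
2003: real = 448.9/1.084 = 414.11; growth vs 2002 (388.50) = 6.59%.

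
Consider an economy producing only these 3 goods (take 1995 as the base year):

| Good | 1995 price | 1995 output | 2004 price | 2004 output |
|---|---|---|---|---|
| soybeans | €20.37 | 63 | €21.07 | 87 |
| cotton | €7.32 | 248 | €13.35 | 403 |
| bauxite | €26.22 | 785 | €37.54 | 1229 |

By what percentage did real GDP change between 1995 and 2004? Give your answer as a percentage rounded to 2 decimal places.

Real GDP 1995 = Nominal GDP 1995 = 20.37·63 + 7.32·248 + 26.22·785 = 23681.37.
Real GDP 2004 (at 1995 prices) = 20.37·87 + 7.32·403 + 26.22·1229 = 36946.53.
Real growth = 36946.53/23681.37 − 1 = 0.5602.

56.02%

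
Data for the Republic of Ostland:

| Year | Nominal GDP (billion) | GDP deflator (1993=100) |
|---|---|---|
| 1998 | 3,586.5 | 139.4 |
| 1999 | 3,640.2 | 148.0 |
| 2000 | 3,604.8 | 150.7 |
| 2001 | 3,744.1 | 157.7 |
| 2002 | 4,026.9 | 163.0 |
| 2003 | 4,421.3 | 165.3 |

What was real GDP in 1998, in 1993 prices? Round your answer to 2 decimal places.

2,572.81 billion

Real GDP 1998 = 3586.5 / 1.394 = 2572.81.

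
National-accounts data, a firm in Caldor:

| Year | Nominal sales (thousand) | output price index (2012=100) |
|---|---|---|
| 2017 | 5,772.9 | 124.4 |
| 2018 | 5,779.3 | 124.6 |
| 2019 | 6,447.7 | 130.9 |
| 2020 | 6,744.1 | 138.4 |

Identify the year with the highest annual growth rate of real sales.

2018: real = 5779.3/1.246 = 4638.28; growth vs 2017 (4640.59) = -0.05%.
2019: real = 6447.7/1.309 = 4925.67; growth vs 2018 (4638.28) = 6.20%.
2020: real = 6744.1/1.384 = 4872.90; growth vs 2019 (4925.67) = -1.07%.

2019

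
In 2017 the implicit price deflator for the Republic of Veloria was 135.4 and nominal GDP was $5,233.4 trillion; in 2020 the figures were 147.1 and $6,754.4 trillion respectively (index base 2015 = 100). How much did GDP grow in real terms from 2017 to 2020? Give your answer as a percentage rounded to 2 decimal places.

Deflate each year: 2017 → 5233.4/1.354 = 3865.14; 2020 → 6754.4/1.471 = 4591.71.
So real GDP changed by 4591.71/3865.14 − 1 = 0.1880, i.e. 18.80%.

18.80%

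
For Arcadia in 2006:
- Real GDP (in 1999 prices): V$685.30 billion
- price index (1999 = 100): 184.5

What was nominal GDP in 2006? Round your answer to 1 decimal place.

V$1,264.4 billion

Nominal GDP = Real × (price index/100) = 685.30 × 1.845 = 1264.38.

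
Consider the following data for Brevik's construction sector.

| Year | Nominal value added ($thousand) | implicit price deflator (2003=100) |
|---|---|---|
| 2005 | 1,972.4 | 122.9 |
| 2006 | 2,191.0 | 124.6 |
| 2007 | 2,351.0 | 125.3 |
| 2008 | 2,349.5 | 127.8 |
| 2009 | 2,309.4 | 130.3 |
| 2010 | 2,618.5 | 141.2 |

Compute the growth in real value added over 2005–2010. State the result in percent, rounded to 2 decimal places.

15.55%

Real value added 2005 = 1972.4/1.229 = 1604.88.
Real value added 2010 = 2618.5/1.412 = 1854.46.
Change = 1854.46/1604.88 − 1 = 0.1555.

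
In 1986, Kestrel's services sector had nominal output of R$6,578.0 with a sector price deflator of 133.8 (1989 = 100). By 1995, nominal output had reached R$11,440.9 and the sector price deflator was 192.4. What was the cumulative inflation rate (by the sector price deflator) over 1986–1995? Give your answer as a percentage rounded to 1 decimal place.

Price-level change = 192.4 / 133.8 − 1 = 0.4380.

43.8%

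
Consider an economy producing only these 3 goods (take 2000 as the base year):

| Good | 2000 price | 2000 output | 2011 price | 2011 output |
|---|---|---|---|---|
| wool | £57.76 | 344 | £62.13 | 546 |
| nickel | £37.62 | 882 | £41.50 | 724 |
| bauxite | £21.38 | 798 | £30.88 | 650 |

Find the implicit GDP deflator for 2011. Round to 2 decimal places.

115.65

Nominal GDP 2011 = 62.13·546 + 41.50·724 + 30.88·650 = 84040.98.
Real GDP 2011 (at 2000 prices) = 57.76·546 + 37.62·724 + 21.38·650 = 72670.84.
Deflator = Nominal/Real × 100 = 84040.98/72670.84 × 100 = 115.646.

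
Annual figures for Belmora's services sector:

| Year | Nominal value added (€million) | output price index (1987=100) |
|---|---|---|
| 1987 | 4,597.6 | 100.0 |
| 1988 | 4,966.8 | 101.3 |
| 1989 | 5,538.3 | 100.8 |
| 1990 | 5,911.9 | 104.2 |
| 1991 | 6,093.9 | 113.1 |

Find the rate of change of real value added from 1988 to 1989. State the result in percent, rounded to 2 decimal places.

12.06%

Real value added 1988 = 4966.8/1.013 = 4903.06.
Real value added 1989 = 5538.3/1.008 = 5494.35.
Change = 5494.35/4903.06 − 1 = 0.1206.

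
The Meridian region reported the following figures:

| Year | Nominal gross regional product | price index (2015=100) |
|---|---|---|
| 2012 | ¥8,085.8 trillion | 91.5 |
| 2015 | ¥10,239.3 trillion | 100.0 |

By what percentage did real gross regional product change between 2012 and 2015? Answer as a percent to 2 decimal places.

15.87%

Real gross regional product 2012 = 8085.8 / 0.915 = 8836.94.
Real gross regional product 2015 = 10239.3 / 1.000 = 10239.30.
Real growth = 10239.30 / 8836.94 − 1 = 0.1587.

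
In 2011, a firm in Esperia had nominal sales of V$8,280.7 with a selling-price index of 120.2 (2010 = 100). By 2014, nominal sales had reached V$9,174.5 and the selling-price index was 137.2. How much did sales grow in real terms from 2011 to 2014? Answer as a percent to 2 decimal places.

-2.93%

Real sales 2011 = 8280.7 / 1.202 = 6889.10.
Real sales 2014 = 9174.5 / 1.372 = 6686.95.
Real growth = 6686.95 / 6889.10 − 1 = -0.0293.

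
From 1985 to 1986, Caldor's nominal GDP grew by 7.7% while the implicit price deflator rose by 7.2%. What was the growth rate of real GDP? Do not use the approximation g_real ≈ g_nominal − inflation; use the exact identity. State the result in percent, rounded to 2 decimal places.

0.47%

(1 + g_nom) = (1 + g_real)(1 + π), so g_real = 1.0770 / 1.0720 − 1 = 0.00466.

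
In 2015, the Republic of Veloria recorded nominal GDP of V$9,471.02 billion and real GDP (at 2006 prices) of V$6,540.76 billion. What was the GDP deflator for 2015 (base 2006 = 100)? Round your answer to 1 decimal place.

144.8

GDP deflator = (Nominal / Real) × 100 = 9471.02 / 6540.76 × 100 = 144.80.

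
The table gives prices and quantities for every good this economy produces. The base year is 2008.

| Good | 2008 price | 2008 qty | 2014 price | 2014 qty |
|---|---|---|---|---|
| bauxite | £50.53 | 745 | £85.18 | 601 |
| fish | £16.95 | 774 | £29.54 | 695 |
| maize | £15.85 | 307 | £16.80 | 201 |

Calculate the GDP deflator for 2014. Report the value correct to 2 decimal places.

Nominal GDP 2014 = 85.18·601 + 29.54·695 + 16.80·201 = 75100.28.
Real GDP 2014 (at 2008 prices) = 50.53·601 + 16.95·695 + 15.85·201 = 45334.63.
Deflator = Nominal/Real × 100 = 75100.28/45334.63 × 100 = 165.658.

165.66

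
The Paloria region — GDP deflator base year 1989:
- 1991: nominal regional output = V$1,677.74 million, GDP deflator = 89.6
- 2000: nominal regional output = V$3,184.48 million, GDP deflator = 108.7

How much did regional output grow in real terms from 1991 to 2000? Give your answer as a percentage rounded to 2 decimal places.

Real regional output 1991 = 1677.74 / 0.896 = 1872.48.
Real regional output 2000 = 3184.48 / 1.087 = 2929.60.
Real growth = 2929.60 / 1872.48 − 1 = 0.5646.

56.46%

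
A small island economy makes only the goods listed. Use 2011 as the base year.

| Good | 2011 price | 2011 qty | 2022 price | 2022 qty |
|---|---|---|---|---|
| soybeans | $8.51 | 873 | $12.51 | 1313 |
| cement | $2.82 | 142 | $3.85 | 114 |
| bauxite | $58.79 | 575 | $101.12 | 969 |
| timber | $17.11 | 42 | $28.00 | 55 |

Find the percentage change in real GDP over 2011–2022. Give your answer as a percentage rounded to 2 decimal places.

Real GDP 2011 = Nominal GDP 2011 = 8.51·873 + 2.82·142 + 58.79·575 + 17.11·42 = 42352.54.
Real GDP 2022 (at 2011 prices) = 8.51·1313 + 2.82·114 + 58.79·969 + 17.11·55 = 69403.67.
Real growth = 69403.67/42352.54 − 1 = 0.6387.

63.87%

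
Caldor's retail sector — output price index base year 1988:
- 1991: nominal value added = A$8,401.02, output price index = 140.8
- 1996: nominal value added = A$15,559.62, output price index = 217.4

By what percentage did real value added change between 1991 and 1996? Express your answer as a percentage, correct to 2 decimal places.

Deflate each year: 1991 → 8401.02/1.408 = 5966.63; 1996 → 15559.62/2.174 = 7157.14.
So real value added changed by 7157.14/5966.63 − 1 = 0.1995, i.e. 19.95%.

19.95%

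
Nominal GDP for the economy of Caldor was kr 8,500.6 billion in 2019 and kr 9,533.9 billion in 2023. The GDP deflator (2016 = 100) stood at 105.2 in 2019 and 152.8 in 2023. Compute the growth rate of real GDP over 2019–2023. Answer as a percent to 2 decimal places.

Deflate each year: 2019 → 8500.6/1.052 = 8080.42; 2023 → 9533.9/1.528 = 6239.46.
So real GDP changed by 6239.46/8080.42 − 1 = -0.2278, i.e. -22.78%.

-22.78%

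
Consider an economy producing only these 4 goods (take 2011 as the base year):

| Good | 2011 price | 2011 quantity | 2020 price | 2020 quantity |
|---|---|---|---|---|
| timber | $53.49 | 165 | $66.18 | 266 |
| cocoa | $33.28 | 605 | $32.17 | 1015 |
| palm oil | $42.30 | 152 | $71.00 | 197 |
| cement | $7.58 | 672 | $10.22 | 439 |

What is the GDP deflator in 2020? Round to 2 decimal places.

115.19

Nominal GDP 2020 = 66.18·266 + 32.17·1015 + 71.00·197 + 10.22·439 = 68730.01.
Real GDP 2020 (at 2011 prices) = 53.49·266 + 33.28·1015 + 42.30·197 + 7.58·439 = 59668.26.
Deflator = Nominal/Real × 100 = 68730.01/59668.26 × 100 = 115.187.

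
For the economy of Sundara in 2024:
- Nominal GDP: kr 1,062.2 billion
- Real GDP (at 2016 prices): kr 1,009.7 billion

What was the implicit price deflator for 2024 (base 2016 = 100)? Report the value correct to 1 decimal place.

105.2

implicit price deflator = (Nominal / Real) × 100 = 1062.2 / 1009.7 × 100 = 105.20.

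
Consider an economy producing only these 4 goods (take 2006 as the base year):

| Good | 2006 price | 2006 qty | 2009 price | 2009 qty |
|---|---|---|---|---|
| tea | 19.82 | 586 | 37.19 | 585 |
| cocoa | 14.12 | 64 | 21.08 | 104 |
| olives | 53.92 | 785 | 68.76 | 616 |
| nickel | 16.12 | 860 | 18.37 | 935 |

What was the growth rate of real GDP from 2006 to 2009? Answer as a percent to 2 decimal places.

-10.71%

Real GDP 2006 = Nominal GDP 2006 = 19.82·586 + 14.12·64 + 53.92·785 + 16.12·860 = 68708.60.
Real GDP 2009 (at 2006 prices) = 19.82·585 + 14.12·104 + 53.92·616 + 16.12·935 = 61350.10.
Real growth = 61350.10/68708.60 − 1 = -0.1071.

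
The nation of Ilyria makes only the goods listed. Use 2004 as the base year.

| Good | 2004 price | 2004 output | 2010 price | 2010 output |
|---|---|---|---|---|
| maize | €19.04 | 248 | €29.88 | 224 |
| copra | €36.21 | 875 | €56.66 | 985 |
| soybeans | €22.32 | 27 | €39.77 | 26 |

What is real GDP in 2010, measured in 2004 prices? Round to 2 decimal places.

€40512.13

Real GDP 2010 = Σ (p_2004 × q_2010) = 19.04·224 + 36.21·985 + 22.32·26 = 40512.13.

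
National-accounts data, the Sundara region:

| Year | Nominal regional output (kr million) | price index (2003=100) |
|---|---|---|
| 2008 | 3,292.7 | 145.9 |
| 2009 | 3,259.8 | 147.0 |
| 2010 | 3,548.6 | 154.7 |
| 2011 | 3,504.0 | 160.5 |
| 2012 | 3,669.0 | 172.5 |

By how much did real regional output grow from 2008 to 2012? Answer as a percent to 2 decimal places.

-5.75%

Real regional output 2008 = 3292.7/1.459 = 2256.82.
Real regional output 2012 = 3669.0/1.725 = 2126.96.
Change = 2126.96/2256.82 − 1 = -0.0575.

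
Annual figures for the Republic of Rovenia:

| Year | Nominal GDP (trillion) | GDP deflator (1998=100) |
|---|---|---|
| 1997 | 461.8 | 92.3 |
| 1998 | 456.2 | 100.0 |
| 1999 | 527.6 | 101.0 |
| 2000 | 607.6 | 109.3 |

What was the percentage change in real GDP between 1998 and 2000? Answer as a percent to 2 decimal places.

21.85%

Real GDP 1998 = 456.2/1.000 = 456.20.
Real GDP 2000 = 607.6/1.093 = 555.90.
Change = 555.90/456.20 − 1 = 0.2185.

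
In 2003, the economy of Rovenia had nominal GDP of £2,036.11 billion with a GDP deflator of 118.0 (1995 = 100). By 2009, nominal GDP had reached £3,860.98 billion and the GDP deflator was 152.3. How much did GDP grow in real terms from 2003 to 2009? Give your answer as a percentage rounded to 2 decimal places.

Deflate each year: 2003 → 2036.11/1.180 = 1725.52; 2009 → 3860.98/1.523 = 2535.11.
So real GDP changed by 2535.11/1725.52 − 1 = 0.4692, i.e. 46.92%.

46.92%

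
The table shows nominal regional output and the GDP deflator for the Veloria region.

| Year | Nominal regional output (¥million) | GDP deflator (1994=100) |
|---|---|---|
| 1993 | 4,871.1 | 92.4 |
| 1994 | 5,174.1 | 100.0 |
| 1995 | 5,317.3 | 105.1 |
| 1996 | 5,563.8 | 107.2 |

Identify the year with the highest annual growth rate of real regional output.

1994: real = 5174.1/1.000 = 5174.10; growth vs 1993 (5271.75) = -1.85%.
1995: real = 5317.3/1.051 = 5059.28; growth vs 1994 (5174.10) = -2.22%.
1996: real = 5563.8/1.072 = 5190.11; growth vs 1995 (5059.28) = 2.59%.

1996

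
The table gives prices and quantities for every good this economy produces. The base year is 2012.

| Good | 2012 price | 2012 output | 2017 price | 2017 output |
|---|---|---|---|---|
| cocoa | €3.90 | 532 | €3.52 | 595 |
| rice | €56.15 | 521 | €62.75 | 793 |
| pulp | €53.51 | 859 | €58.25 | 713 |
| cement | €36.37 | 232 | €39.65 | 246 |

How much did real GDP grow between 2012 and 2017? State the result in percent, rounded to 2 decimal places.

Real GDP 2012 = Nominal GDP 2012 = 3.90·532 + 56.15·521 + 53.51·859 + 36.37·232 = 85731.88.
Real GDP 2017 (at 2012 prices) = 3.90·595 + 56.15·793 + 53.51·713 + 36.37·246 = 93947.10.
Real growth = 93947.10/85731.88 − 1 = 0.0958.

9.58%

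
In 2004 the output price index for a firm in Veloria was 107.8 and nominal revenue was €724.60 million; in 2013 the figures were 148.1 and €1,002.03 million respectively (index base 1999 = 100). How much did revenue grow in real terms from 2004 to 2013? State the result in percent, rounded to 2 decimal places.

0.66%

Real revenue 2004 = 724.60 / 1.078 = 672.17.
Real revenue 2013 = 1002.03 / 1.481 = 676.59.
Real growth = 676.59 / 672.17 − 1 = 0.0066.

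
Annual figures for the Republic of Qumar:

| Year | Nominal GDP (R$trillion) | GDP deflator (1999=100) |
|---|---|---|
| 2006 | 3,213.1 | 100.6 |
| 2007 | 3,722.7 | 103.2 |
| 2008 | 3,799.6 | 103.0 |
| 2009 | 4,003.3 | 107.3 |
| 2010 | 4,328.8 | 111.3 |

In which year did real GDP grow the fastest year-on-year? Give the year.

2007

2007: real = 3722.7/1.032 = 3607.27; growth vs 2006 (3193.94) = 12.94%.
2008: real = 3799.6/1.030 = 3688.93; growth vs 2007 (3607.27) = 2.26%.
2009: real = 4003.3/1.073 = 3730.94; growth vs 2008 (3688.93) = 1.14%.
2010: real = 4328.8/1.113 = 3889.31; growth vs 2009 (3730.94) = 4.24%.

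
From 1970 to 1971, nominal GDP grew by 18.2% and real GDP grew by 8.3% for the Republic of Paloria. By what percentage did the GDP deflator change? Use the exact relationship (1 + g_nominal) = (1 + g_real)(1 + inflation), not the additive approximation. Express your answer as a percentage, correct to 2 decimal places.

(1 + g_nom) = (1 + g_real)(1 + π), so π = 1.1820 / 1.0830 − 1 = 0.09141.

9.14%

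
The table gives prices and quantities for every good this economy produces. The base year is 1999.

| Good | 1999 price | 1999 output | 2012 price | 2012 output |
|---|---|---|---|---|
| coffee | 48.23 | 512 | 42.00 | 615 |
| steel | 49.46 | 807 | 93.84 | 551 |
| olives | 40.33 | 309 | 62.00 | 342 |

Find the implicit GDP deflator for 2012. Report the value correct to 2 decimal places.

139.65

Nominal GDP 2012 = 42.00·615 + 93.84·551 + 62.00·342 = 98739.84.
Real GDP 2012 (at 1999 prices) = 48.23·615 + 49.46·551 + 40.33·342 = 70706.77.
Deflator = Nominal/Real × 100 = 98739.84/70706.77 × 100 = 139.647.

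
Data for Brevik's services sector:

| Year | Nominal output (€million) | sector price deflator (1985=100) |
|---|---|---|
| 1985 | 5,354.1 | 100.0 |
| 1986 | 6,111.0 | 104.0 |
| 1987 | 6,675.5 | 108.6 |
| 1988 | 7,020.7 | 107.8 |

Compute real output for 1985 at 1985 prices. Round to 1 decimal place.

€5,354.1 million

Real output 1985 = 5354.1 / 1.000 = 5354.10.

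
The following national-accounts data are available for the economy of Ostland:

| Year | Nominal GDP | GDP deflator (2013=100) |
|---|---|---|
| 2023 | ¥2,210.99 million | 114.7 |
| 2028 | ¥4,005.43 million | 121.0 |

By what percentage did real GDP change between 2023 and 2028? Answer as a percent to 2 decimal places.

Deflate each year: 2023 → 2210.99/1.147 = 1927.63; 2028 → 4005.43/1.210 = 3310.27.
So real GDP changed by 3310.27/1927.63 − 1 = 0.7173, i.e. 71.73%.

71.73%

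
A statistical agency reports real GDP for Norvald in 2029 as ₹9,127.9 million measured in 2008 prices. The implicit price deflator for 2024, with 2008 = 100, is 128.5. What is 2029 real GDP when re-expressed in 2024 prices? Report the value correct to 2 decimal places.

₹11,729.35 million

Real GDP in 2024 prices = Real GDP in 2008 prices × (P_2024/P_2008) = 9127.9 × 1.285 = 11729.35.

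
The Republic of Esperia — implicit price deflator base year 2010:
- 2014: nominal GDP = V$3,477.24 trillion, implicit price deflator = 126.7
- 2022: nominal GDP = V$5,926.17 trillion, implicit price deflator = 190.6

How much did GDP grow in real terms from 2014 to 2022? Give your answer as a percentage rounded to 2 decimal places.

Real GDP 2014 = 3477.24 / 1.267 = 2744.47.
Real GDP 2022 = 5926.17 / 1.906 = 3109.22.
Real growth = 3109.22 / 2744.47 − 1 = 0.1329.

13.29%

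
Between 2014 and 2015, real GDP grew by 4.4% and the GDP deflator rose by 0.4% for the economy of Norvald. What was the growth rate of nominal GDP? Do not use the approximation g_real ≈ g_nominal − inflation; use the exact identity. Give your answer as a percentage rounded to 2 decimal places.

4.82%

(1 + g_nom) = (1 + g_real)(1 + π) = 1.0440 × 1.0040 = 1.04818.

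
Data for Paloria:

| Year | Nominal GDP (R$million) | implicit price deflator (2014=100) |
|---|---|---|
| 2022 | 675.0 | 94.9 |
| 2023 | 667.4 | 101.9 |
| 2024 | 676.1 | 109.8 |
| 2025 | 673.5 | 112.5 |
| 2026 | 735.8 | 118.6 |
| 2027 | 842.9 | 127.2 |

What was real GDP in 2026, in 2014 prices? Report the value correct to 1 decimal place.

Real GDP 2026 = 735.8 / 1.186 = 620.40.

R$620.4 million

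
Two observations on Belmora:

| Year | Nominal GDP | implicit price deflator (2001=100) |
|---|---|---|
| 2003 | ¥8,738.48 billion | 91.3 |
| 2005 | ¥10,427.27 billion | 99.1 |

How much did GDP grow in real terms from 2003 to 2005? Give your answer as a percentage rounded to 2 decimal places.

9.93%

Deflate each year: 2003 → 8738.48/0.913 = 9571.17; 2005 → 10427.27/0.991 = 10521.97.
So real GDP changed by 10521.97/9571.17 − 1 = 0.0993, i.e. 9.93%.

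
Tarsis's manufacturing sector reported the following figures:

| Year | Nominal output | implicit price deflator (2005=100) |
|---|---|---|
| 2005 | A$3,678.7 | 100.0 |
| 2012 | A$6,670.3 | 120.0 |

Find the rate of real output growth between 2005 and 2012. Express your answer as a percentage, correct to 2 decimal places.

Deflate each year: 2005 → 3678.7/1.000 = 3678.70; 2012 → 6670.3/1.200 = 5558.58.
So real output changed by 5558.58/3678.70 − 1 = 0.5110, i.e. 51.10%.

51.10%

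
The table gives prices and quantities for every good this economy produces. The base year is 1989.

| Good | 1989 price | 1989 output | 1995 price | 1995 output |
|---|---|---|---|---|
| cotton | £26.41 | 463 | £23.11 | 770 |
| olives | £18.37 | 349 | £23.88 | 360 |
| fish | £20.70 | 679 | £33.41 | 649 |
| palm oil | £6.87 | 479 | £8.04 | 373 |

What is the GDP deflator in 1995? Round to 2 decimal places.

Nominal GDP 1995 = 23.11·770 + 23.88·360 + 33.41·649 + 8.04·373 = 51073.51.
Real GDP 1995 (at 1989 prices) = 26.41·770 + 18.37·360 + 20.70·649 + 6.87·373 = 42945.71.
Deflator = Nominal/Real × 100 = 51073.51/42945.71 × 100 = 118.926.

118.93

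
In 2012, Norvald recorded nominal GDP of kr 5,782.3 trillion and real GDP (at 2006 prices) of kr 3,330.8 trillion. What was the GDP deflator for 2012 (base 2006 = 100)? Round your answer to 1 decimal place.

173.6

GDP deflator = (Nominal / Real) × 100 = 5782.3 / 3330.8 × 100 = 173.60.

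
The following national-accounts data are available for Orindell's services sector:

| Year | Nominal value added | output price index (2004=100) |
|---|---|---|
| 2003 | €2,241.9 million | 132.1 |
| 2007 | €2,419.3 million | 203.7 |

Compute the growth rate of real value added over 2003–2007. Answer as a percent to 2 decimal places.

-30.02%

Deflate each year: 2003 → 2241.9/1.321 = 1697.12; 2007 → 2419.3/2.037 = 1187.68.
So real value added changed by 1187.68/1697.12 − 1 = -0.3002, i.e. -30.02%.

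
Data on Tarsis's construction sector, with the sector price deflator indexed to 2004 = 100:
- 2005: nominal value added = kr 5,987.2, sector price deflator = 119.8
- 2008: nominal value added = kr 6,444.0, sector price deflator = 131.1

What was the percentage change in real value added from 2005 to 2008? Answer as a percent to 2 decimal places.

Deflate each year: 2005 → 5987.2/1.198 = 4997.66; 2008 → 6444.0/1.311 = 4915.33.
So real value added changed by 4915.33/4997.66 − 1 = -0.0165, i.e. -1.65%.

-1.65%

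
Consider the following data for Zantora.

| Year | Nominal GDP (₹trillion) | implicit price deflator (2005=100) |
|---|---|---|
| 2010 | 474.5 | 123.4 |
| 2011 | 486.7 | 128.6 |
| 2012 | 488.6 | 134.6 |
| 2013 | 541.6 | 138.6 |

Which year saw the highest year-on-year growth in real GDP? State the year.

2013

2011: real = 486.7/1.286 = 378.46; growth vs 2010 (384.52) = -1.58%.
2012: real = 488.6/1.346 = 363.00; growth vs 2011 (378.46) = -4.08%.
2013: real = 541.6/1.386 = 390.76; growth vs 2012 (363.00) = 7.65%.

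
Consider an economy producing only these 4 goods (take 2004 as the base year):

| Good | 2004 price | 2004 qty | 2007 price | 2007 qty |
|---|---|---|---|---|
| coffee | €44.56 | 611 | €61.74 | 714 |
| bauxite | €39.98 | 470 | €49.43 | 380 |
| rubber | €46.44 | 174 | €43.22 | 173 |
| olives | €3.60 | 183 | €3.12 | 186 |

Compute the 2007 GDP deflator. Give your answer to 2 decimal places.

127.30

Nominal GDP 2007 = 61.74·714 + 49.43·380 + 43.22·173 + 3.12·186 = 70923.14.
Real GDP 2007 (at 2004 prices) = 44.56·714 + 39.98·380 + 46.44·173 + 3.60·186 = 55711.96.
Deflator = Nominal/Real × 100 = 70923.14/55711.96 × 100 = 127.303.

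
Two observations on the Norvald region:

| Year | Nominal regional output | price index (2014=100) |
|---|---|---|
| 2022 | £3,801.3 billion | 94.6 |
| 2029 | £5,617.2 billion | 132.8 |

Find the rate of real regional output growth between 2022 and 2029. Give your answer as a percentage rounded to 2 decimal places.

Deflate each year: 2022 → 3801.3/0.946 = 4018.29; 2029 → 5617.2/1.328 = 4229.82.
So real regional output changed by 4229.82/4018.29 − 1 = 0.0526, i.e. 5.26%.

5.26%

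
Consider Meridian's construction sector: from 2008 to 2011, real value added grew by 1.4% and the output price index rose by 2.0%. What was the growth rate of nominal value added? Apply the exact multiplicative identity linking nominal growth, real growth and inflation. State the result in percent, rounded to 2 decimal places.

(1 + g_nom) = (1 + g_real)(1 + π) = 1.0140 × 1.0200 = 1.03428.

3.43%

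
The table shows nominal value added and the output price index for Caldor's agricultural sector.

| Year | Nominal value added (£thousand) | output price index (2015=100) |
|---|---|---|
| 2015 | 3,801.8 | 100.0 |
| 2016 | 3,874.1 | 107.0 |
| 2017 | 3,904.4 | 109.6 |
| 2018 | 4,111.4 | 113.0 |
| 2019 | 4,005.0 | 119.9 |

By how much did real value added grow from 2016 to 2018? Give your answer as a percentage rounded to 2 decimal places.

0.49%

Real value added 2016 = 3874.1/1.070 = 3620.65.
Real value added 2018 = 4111.4/1.130 = 3638.41.
Change = 3638.41/3620.65 − 1 = 0.0049.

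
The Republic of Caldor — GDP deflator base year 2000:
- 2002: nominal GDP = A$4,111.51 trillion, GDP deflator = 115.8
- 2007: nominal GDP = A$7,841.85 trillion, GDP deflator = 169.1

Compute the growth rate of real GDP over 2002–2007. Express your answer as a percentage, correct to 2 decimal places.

Real GDP 2002 = 4111.51 / 1.158 = 3550.53.
Real GDP 2007 = 7841.85 / 1.691 = 4637.40.
Real growth = 4637.40 / 3550.53 − 1 = 0.3061.

30.61%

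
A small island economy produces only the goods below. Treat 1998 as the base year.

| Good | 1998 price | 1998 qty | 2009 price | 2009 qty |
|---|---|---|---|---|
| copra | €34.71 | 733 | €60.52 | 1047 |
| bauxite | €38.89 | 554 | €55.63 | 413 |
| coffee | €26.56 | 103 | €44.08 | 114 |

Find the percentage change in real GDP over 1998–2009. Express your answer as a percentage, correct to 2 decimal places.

11.48%

Real GDP 1998 = Nominal GDP 1998 = 34.71·733 + 38.89·554 + 26.56·103 = 49723.17.
Real GDP 2009 (at 1998 prices) = 34.71·1047 + 38.89·413 + 26.56·114 = 55430.78.
Real growth = 55430.78/49723.17 − 1 = 0.1148.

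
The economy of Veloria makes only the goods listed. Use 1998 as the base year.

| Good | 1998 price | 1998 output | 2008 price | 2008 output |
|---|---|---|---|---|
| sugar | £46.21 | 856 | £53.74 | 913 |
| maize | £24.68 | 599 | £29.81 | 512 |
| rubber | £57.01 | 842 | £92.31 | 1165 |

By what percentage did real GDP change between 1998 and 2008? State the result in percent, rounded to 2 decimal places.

18.47%

Real GDP 1998 = Nominal GDP 1998 = 46.21·856 + 24.68·599 + 57.01·842 = 102341.50.
Real GDP 2008 (at 1998 prices) = 46.21·913 + 24.68·512 + 57.01·1165 = 121242.54.
Real growth = 121242.54/102341.50 − 1 = 0.1847.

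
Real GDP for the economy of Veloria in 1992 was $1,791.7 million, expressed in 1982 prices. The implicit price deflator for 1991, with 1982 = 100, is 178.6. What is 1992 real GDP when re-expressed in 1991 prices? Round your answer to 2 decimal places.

Real GDP in 1991 prices = Real GDP in 1982 prices × (P_1991/P_1982) = 1791.7 × 1.786 = 3199.98.

$3,199.98 million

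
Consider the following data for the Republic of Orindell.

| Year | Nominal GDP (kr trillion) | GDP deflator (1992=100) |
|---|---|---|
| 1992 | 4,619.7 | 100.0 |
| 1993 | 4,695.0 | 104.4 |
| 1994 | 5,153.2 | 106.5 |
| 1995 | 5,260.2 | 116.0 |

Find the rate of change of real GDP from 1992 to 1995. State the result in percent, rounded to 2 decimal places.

-1.84%

Real GDP 1992 = 4619.7/1.000 = 4619.70.
Real GDP 1995 = 5260.2/1.160 = 4534.66.
Change = 4534.66/4619.70 − 1 = -0.0184.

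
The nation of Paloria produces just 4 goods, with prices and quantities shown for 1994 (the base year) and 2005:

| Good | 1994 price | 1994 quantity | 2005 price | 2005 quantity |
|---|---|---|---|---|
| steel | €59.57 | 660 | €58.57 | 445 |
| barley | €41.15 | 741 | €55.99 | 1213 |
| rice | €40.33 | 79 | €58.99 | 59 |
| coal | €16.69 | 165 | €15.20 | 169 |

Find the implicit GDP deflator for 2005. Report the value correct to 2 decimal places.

Nominal GDP 2005 = 58.57·445 + 55.99·1213 + 58.99·59 + 15.20·169 = 100028.73.
Real GDP 2005 (at 1994 prices) = 59.57·445 + 41.15·1213 + 40.33·59 + 16.69·169 = 81623.68.
Deflator = Nominal/Real × 100 = 100028.73/81623.68 × 100 = 122.549.

122.55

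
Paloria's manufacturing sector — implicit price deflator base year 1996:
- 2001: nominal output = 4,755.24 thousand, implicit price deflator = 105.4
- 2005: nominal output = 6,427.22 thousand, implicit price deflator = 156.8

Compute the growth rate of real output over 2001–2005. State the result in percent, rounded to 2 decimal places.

Deflate each year: 2001 → 4755.24/1.054 = 4511.61; 2005 → 6427.22/1.568 = 4098.99.
So real output changed by 4098.99/4511.61 − 1 = -0.0915, i.e. -9.15%.

-9.15%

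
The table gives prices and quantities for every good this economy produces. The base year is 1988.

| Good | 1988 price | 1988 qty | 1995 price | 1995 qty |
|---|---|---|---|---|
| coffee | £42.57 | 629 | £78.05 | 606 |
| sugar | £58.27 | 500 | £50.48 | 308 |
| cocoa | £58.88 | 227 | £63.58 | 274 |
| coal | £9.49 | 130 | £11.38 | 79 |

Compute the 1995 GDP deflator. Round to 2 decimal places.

133.88

Nominal GDP 1995 = 78.05·606 + 50.48·308 + 63.58·274 + 11.38·79 = 81166.08.
Real GDP 1995 (at 1988 prices) = 42.57·606 + 58.27·308 + 58.88·274 + 9.49·79 = 60627.41.
Deflator = Nominal/Real × 100 = 81166.08/60627.41 × 100 = 133.877.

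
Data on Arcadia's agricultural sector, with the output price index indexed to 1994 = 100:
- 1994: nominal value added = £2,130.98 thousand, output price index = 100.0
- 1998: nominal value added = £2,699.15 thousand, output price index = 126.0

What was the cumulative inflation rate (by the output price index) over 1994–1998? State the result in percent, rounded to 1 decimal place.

26.0%

Price-level change = 126.0 / 100.0 − 1 = 0.2600.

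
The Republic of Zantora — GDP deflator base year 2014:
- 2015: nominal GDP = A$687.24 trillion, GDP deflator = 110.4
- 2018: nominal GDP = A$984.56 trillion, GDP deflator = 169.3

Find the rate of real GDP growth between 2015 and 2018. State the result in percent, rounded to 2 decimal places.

Deflate each year: 2015 → 687.24/1.104 = 622.50; 2018 → 984.56/1.693 = 581.55.
So real GDP changed by 581.55/622.50 − 1 = -0.0658, i.e. -6.58%.

-6.58%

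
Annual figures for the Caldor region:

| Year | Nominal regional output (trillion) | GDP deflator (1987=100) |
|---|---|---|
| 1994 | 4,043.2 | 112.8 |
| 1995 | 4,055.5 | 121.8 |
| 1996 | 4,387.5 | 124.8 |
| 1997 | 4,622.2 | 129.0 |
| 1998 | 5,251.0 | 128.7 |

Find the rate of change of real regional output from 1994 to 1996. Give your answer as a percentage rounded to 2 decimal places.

Real regional output 1994 = 4043.2/1.128 = 3584.40.
Real regional output 1996 = 4387.5/1.248 = 3515.63.
Change = 3515.63/3584.40 − 1 = -0.0192.

-1.92%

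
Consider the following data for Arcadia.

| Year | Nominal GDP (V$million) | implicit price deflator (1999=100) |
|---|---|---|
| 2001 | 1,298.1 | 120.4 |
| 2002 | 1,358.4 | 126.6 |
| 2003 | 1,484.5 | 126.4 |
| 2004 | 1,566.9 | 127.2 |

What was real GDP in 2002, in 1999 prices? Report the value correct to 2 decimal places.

V$1,072.99 million

Real GDP 2002 = 1358.4 / 1.266 = 1072.99.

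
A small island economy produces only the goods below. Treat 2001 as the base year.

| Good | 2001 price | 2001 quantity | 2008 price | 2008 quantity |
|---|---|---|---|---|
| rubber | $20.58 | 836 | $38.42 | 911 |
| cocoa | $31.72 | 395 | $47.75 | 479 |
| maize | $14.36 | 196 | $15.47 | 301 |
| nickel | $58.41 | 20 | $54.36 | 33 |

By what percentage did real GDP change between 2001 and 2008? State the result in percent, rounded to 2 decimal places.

Real GDP 2001 = Nominal GDP 2001 = 20.58·836 + 31.72·395 + 14.36·196 + 58.41·20 = 33717.04.
Real GDP 2008 (at 2001 prices) = 20.58·911 + 31.72·479 + 14.36·301 + 58.41·33 = 40192.15.
Real growth = 40192.15/33717.04 − 1 = 0.1920.

19.20%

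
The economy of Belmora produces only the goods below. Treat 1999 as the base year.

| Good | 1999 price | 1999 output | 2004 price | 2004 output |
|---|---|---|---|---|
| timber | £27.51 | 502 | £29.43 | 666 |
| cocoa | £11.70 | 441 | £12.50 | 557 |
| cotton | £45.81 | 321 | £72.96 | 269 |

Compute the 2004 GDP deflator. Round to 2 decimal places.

Nominal GDP 2004 = 29.43·666 + 12.50·557 + 72.96·269 = 46189.12.
Real GDP 2004 (at 1999 prices) = 27.51·666 + 11.70·557 + 45.81·269 = 37161.45.
Deflator = Nominal/Real × 100 = 46189.12/37161.45 × 100 = 124.293.

124.29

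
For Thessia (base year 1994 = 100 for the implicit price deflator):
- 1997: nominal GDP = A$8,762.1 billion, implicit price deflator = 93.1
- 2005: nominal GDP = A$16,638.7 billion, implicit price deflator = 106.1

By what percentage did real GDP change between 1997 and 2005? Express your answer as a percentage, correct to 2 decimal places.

66.63%

Real GDP 1997 = 8762.1 / 0.931 = 9411.49.
Real GDP 2005 = 16638.7 / 1.061 = 15682.09.
Real growth = 15682.09 / 9411.49 − 1 = 0.6663.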